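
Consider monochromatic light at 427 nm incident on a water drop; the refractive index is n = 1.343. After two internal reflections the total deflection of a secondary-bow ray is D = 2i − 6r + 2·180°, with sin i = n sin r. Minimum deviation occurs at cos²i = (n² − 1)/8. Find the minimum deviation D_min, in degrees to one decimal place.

cos²i = (1.80365 − 1)/8 = 0.10046; i = arccos(0.31695) = 71.522°.
sin r = sin 71.522°/1.343 = 0.70621; r = 44.928°.
D_min = 2·71.522° − 6·44.928° + 360° = 233.478°.

233.5°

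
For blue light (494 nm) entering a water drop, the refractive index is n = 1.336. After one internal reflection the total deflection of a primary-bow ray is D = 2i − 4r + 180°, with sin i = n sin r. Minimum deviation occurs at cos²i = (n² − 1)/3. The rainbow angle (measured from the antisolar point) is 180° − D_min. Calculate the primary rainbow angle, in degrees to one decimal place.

41.6°

cos²i = (1.78490 − 1)/3 = 0.26163; i = arccos(0.51150) = 59.236°.
sin r = sin 59.236°/1.336 = 0.64318; r = 40.029°.
D_min = 2·59.236° − 4·40.029° + 180° = 138.356°.
Rainbow angle = 180° − D_min = 41.644°.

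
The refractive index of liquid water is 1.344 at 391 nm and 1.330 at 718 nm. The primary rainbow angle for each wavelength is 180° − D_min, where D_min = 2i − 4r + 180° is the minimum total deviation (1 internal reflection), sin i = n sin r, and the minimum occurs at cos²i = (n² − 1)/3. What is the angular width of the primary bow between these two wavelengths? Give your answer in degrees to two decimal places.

At 391 nm (n = 1.344): cos²i = 0.26878 → i = 58.772°, r = 39.512°, D_min = 139.495°, rainbow angle = 40.505°.
At 718 nm (n = 1.330): cos²i = 0.25630 → i = 59.585°, r = 40.422°, D_min = 137.484°, rainbow angle = 42.516°.
Angular width = |40.505° − 42.516°| = 2.011°.

2.01°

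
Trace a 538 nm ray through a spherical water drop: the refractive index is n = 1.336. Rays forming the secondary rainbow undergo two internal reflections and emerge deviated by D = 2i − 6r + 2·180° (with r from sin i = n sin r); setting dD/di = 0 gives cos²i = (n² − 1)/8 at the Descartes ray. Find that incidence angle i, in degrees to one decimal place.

71.7°

cos²i = (1.336² − 1)/8 = (1.78490 − 1)/8 = 0.09811.
cos i = 0.31323, so i = 71.746°.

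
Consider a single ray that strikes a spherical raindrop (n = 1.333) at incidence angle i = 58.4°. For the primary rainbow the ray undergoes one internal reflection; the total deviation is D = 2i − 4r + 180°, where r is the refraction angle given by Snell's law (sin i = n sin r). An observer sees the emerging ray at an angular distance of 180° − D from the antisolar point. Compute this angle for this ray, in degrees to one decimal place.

42.1°

sin r = sin 58.4° / 1.333 = 0.8517/1.333 = 0.6390; r = 39.71°.
D = 2·58.4° − 4·39.71° + 180° = 116.80° − 158.86° + 180° = 137.94°.
Angle from antisolar point = 180° − D = 42.06°.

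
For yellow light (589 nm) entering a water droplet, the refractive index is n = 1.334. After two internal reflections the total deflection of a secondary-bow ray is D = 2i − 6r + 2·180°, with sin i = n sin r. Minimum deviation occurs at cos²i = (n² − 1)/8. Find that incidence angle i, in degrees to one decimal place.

71.8°

cos²i = (1.334² − 1)/8 = (1.77956 − 1)/8 = 0.09744.
cos i = 0.31216, so i = 71.810°.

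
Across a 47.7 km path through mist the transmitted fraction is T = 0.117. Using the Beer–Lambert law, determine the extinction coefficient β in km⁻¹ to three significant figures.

0.0450 km⁻¹

Beer–Lambert: T = exp(−βL) ⇒ β = −ln(T)/L = −ln(0.117)/47.7 = 2.1456/47.7 = 0.04498 km⁻¹.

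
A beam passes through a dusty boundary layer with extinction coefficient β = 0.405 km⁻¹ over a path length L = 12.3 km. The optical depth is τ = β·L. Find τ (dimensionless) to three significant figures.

4.98

τ = β·L = 0.405 × 12.3 = 4.9815.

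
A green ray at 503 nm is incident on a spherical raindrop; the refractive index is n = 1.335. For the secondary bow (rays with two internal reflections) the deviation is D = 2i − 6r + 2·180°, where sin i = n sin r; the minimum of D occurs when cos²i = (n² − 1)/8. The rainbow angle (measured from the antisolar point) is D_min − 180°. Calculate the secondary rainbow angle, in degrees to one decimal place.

51.4°

cos²i = (1.78222 − 1)/8 = 0.09778; i = arccos(0.31269) = 71.778°.
sin r = sin 71.778°/1.335 = 0.71150; r = 45.357°.
D_min = 2·71.778° − 6·45.357° + 360° = 231.414°.
Rainbow angle = D_min − 180° = 51.414°.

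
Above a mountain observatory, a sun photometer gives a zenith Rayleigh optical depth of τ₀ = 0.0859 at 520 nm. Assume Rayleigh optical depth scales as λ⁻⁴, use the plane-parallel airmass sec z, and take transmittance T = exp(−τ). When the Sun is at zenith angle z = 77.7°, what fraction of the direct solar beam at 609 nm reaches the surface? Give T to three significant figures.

sec 77.7° = 4.6942.
τ = 0.0859 × (520/609)⁴ × 4.6942 = 0.0859 × 0.5316 × 4.6942 = 0.2143.
T = exp(−0.2143) = 0.8071.

0.807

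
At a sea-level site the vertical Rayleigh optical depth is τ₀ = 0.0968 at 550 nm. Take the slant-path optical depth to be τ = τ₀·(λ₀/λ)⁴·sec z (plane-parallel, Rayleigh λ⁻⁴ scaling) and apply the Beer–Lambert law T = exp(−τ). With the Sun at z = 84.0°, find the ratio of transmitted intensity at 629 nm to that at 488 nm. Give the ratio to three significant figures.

Airmass: sec 84.0° = 9.5668.
τ(629 nm) = 0.0968 × (550/629)⁴ × 9.5668 = 0.0968 × 0.5846 × 9.5668 = 0.5414.
τ(488 nm) = 0.0968 × (550/488)⁴ × 9.5668 = 0.0968 × 1.6135 × 9.5668 = 1.4942.
T(629)/T(488) = exp(τ_B − τ_A) = exp(0.9528) = 2.5931.

2.59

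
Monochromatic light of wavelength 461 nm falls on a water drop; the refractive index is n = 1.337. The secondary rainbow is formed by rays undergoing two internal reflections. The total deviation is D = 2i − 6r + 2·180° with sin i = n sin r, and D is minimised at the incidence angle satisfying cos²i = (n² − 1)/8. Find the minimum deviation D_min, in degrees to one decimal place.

cos²i = (1.78757 − 1)/8 = 0.09845; i = arccos(0.31376) = 71.714°.
sin r = sin 71.714°/1.337 = 0.71017; r = 45.249°.
D_min = 2·71.714° − 6·45.249° + 360° = 231.934°.

231.9°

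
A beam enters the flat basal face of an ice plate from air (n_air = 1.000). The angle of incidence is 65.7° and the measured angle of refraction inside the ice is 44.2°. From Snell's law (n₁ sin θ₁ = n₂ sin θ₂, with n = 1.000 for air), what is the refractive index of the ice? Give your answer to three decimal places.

1.307

n = sin θ_i / sin θ_r = sin 65.7° / sin 44.2° = 0.9114 / 0.6972 = 1.3073.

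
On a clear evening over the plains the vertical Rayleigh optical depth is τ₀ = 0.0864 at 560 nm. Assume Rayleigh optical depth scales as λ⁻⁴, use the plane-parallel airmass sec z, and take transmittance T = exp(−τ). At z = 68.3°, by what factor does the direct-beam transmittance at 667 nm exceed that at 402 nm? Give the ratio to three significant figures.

Airmass: sec 68.3° = 2.7046.
τ(667 nm) = 0.0864 × (560/667)⁴ × 2.7046 = 0.0864 × 0.4969 × 2.7046 = 0.1161.
τ(402 nm) = 0.0864 × (560/402)⁴ × 2.7046 = 0.0864 × 3.7657 × 2.7046 = 0.8799.
T(667)/T(402) = exp(τ_B − τ_A) = exp(0.7638) = 2.1465.

2.15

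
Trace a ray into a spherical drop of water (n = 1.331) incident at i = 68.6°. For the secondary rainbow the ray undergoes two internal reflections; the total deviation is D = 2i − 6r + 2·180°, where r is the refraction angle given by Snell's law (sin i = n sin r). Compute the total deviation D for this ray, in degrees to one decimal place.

sin r = sin 68.6° / 1.331 = 0.9311/1.331 = 0.6995; r = 44.39°.
D = 2·68.6° − 6·44.39° + 2·180° = 137.20° − 266.33° + 360° = 230.87°.

230.9°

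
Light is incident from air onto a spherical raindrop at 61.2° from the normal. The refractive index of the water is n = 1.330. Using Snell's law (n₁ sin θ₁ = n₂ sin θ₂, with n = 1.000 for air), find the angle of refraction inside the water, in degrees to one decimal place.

41.2°

Snell: sin θ_r = sin θ_i / n = sin 61.2° / 1.330 = 0.8763 / 1.330 = 0.6589.
θ_r = arcsin(0.6589) = 41.21°.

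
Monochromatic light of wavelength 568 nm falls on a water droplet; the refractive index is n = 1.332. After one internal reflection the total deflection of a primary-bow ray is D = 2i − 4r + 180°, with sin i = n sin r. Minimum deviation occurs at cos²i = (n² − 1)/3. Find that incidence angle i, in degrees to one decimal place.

cos²i = (1.332² − 1)/3 = (1.77422 − 1)/3 = 0.25807.
cos i = 0.50801, so i = 59.469°.

59.5°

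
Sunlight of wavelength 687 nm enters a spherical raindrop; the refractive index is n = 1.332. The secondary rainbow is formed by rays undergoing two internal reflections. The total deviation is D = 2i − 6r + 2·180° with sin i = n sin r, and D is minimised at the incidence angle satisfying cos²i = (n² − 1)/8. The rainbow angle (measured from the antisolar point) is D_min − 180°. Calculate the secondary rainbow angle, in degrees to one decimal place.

cos²i = (1.77422 − 1)/8 = 0.09678; i = arccos(0.31109) = 71.875°.
sin r = sin 71.875°/1.332 = 0.71350; r = 45.520°.
D_min = 2·71.875° − 6·45.520° + 360° = 230.628°.
Rainbow angle = D_min − 180° = 50.628°.

50.6°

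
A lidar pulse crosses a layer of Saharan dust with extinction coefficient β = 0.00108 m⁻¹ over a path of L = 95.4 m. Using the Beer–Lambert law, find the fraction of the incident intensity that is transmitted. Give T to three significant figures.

τ = β·L = 0.00108 × 95.4 = 0.1030.
T = exp(−0.1030) = 0.9021.

0.902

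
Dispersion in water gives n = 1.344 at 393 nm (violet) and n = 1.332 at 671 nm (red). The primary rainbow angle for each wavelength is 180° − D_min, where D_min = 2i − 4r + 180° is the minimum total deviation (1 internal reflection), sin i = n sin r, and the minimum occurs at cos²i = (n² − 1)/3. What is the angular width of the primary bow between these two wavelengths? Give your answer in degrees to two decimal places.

At 393 nm (n = 1.344): cos²i = 0.26878 → i = 58.772°, r = 39.512°, D_min = 139.495°, rainbow angle = 40.505°.
At 671 nm (n = 1.332): cos²i = 0.25807 → i = 59.469°, r = 40.290°, D_min = 137.776°, rainbow angle = 42.224°.
Angular width = |40.505° − 42.224°| = 1.719°.

1.72°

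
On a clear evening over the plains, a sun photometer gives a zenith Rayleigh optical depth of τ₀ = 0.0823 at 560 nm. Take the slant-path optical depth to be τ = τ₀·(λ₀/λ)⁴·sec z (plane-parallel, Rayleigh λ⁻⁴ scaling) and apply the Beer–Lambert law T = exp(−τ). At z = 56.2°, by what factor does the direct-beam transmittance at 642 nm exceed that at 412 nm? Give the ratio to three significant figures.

Airmass: sec 56.2° = 1.7976.
τ(642 nm) = 0.0823 × (560/642)⁴ × 1.7976 = 0.0823 × 0.5789 × 1.7976 = 0.0856.
τ(412 nm) = 0.0823 × (560/412)⁴ × 1.7976 = 0.0823 × 3.4132 × 1.7976 = 0.5050.
T(642)/T(412) = exp(τ_B − τ_A) = exp(0.4193) = 1.5209.

1.52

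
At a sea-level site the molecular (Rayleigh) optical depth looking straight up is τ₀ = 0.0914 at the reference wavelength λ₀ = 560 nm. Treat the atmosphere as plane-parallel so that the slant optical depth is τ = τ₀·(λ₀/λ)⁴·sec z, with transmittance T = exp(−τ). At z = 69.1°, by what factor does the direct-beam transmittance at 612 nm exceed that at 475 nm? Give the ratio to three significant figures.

Airmass: sec 69.1° = 2.8032.
τ(612 nm) = 0.0914 × (560/612)⁴ × 2.8032 = 0.0914 × 0.7010 × 2.8032 = 0.1796.
τ(475 nm) = 0.0914 × (560/475)⁴ × 2.8032 = 0.0914 × 1.9319 × 2.8032 = 0.4950.
T(612)/T(475) = exp(τ_B − τ_A) = exp(0.3153) = 1.3707.

1.37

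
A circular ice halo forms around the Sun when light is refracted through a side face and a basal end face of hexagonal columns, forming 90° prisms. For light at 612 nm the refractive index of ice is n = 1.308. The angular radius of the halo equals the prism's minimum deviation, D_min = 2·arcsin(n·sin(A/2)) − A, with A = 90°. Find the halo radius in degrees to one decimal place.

45.3°

n·sin(A/2) = 1.308 × sin 45° = 1.308 × 0.7071 = 0.9249.
D_min = 2·arcsin(0.9249) − 90° = 2 × 67.653° − 90° = 45.305°.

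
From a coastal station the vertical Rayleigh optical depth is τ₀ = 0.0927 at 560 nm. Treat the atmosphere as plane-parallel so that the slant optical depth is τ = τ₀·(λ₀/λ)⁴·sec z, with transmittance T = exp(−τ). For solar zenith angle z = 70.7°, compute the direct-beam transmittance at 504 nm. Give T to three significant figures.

0.652

sec 70.7° = 3.0256.
τ = 0.0927 × (560/504)⁴ × 3.0256 = 0.0927 × 1.5242 × 3.0256 = 0.4275.
T = exp(−0.4275) = 0.6521.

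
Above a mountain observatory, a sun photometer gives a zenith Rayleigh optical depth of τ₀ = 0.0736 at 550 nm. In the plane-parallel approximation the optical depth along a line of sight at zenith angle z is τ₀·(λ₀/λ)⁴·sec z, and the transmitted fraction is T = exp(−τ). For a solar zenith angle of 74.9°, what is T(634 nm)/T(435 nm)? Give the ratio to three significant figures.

1.75

Airmass: sec 74.9° = 3.8387.
τ(634 nm) = 0.0736 × (550/634)⁴ × 3.8387 = 0.0736 × 0.5664 × 3.8387 = 0.1600.
τ(435 nm) = 0.0736 × (550/435)⁴ × 3.8387 = 0.0736 × 2.5556 × 3.8387 = 0.7220.
T(634)/T(435) = exp(τ_B − τ_A) = exp(0.5620) = 1.7542.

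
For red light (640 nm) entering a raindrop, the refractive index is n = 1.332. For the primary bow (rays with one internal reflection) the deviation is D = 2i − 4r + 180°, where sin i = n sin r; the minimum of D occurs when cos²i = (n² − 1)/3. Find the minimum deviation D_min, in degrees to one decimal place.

cos²i = (1.77422 − 1)/3 = 0.25807; i = arccos(0.50801) = 59.469°.
sin r = sin 59.469°/1.332 = 0.64666; r = 40.290°.
D_min = 2·59.469° − 4·40.290° + 180° = 137.776°.

137.8°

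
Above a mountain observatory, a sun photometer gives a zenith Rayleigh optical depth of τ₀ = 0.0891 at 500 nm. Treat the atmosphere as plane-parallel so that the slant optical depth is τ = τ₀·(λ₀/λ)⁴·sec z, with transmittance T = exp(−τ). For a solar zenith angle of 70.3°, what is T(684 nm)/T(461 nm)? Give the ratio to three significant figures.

Airmass: sec 70.3° = 2.9665.
τ(684 nm) = 0.0891 × (500/684)⁴ × 2.9665 = 0.0891 × 0.2855 × 2.9665 = 0.0755.
τ(461 nm) = 0.0891 × (500/461)⁴ × 2.9665 = 0.0891 × 1.3838 × 2.9665 = 0.3658.
T(684)/T(461) = exp(τ_B − τ_A) = exp(0.2903) = 1.3368.

1.34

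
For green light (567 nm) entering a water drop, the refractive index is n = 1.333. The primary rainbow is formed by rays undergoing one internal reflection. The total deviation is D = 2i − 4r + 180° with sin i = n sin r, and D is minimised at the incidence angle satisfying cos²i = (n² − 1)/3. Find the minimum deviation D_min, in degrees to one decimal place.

137.9°

cos²i = (1.77689 − 1)/3 = 0.25896; i = arccos(0.50888) = 59.410°.
sin r = sin 59.410°/1.333 = 0.64579; r = 40.225°.
D_min = 2·59.410° − 4·40.225° + 180° = 137.922°.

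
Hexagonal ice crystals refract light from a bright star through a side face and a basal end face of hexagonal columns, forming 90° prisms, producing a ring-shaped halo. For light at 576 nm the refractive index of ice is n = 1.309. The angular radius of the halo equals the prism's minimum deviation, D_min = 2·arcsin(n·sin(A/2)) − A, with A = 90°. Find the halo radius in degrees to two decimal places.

n·sin(A/2) = 1.309 × sin 45° = 1.309 × 0.7071 = 0.9256.
D_min = 2·arcsin(0.9256) − 90° = 2 × 67.759° − 90° = 45.519°.

45.52°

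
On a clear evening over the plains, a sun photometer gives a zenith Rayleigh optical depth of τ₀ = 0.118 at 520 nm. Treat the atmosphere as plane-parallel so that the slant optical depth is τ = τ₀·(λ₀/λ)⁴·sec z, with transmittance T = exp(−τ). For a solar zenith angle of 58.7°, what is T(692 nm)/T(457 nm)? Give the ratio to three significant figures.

1.36

Airmass: sec 58.7° = 1.9249.
τ(692 nm) = 0.118 × (520/692)⁴ × 1.9249 = 0.118 × 0.3189 × 1.9249 = 0.0724.
τ(457 nm) = 0.118 × (520/457)⁴ × 1.9249 = 0.118 × 1.6763 × 1.9249 = 0.3807.
T(692)/T(457) = exp(τ_B − τ_A) = exp(0.3083) = 1.3611.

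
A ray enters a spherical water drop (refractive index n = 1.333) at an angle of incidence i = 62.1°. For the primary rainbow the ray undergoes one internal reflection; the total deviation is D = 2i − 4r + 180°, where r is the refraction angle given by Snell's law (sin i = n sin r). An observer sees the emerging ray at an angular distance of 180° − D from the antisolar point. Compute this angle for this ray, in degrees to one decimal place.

41.9°

sin r = sin 62.1° / 1.333 = 0.8838/1.333 = 0.6630; r = 41.53°.
D = 2·62.1° − 4·41.53° + 180° = 124.20° − 166.11° + 180° = 138.09°.
Angle from antisolar point = 180° − D = 41.91°.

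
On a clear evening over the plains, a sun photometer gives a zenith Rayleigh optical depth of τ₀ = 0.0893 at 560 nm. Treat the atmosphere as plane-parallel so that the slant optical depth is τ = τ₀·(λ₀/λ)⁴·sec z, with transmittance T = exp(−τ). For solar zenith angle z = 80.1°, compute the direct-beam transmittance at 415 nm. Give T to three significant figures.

sec 80.1° = 5.8164.
τ = 0.0893 × (560/415)⁴ × 5.8164 = 0.0893 × 3.3156 × 5.8164 = 1.7221.
T = exp(−1.7221) = 0.1787.

0.179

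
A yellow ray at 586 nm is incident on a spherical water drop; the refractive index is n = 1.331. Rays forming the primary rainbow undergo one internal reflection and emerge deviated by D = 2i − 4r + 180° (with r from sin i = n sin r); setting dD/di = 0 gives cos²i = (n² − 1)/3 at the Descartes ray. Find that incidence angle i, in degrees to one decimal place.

59.5°

cos²i = (1.331² − 1)/3 = (1.77156 − 1)/3 = 0.25719.
cos i = 0.50714, so i = 59.527°.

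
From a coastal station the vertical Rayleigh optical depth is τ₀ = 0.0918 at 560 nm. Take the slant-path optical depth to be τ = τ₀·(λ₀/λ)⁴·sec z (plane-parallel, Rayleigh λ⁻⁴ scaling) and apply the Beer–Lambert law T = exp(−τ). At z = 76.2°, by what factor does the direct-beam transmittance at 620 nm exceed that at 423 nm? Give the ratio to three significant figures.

2.52

Airmass: sec 76.2° = 4.1923.
τ(620 nm) = 0.0918 × (560/620)⁴ × 4.1923 = 0.0918 × 0.6656 × 4.1923 = 0.2561.
τ(423 nm) = 0.0918 × (560/423)⁴ × 4.1923 = 0.0918 × 3.0718 × 4.1923 = 1.1822.
T(620)/T(423) = exp(τ_B − τ_A) = exp(0.9260) = 2.5245.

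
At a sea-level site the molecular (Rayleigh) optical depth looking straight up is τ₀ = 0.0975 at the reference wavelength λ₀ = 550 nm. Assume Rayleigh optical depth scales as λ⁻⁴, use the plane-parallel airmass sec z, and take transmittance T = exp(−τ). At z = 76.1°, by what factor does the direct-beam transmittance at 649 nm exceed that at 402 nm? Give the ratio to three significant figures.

3.36

Airmass: sec 76.1° = 4.1627.
τ(649 nm) = 0.0975 × (550/649)⁴ × 4.1627 = 0.0975 × 0.5158 × 4.1627 = 0.2093.
τ(402 nm) = 0.0975 × (550/402)⁴ × 4.1627 = 0.0975 × 3.5039 × 4.1627 = 1.4221.
T(649)/T(402) = exp(τ_B − τ_A) = exp(1.2128) = 3.3627.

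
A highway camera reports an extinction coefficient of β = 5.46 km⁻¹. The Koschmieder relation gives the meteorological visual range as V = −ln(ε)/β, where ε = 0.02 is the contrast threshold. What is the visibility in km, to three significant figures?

0.716 km

V = −ln(0.02) / 5.46 = 3.912 / 5.46 = 0.7165 km.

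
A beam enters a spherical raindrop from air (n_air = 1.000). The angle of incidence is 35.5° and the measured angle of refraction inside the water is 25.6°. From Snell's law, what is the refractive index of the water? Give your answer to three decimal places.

n = sin θ_i / sin θ_r = sin 35.5° / sin 25.6° = 0.5807 / 0.4321 = 1.3440.

1.344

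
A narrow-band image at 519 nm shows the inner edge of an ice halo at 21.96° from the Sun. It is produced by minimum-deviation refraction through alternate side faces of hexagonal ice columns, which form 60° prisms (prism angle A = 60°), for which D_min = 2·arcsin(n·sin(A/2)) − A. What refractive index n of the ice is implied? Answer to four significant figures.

1.312

Rearranging: n = sin((D_min + A)/2) / sin(A/2).
(D_min + A)/2 = (21.96° + 60°)/2 = 40.980°.
n = sin 40.980° / sin 30° = 0.6558 / 0.5000 = 1.3116.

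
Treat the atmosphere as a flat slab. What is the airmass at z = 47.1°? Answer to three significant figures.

1.47

X = sec z = 1/cos 47.1° = 1/0.6807 = 1.4690.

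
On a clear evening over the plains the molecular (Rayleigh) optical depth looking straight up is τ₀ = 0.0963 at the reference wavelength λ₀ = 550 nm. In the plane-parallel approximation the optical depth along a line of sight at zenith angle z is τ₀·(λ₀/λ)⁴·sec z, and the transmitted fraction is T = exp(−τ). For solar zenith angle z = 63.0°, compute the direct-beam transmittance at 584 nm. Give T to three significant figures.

0.846

sec 63.0° = 2.2027.
τ = 0.0963 × (550/584)⁴ × 2.2027 = 0.0963 × 0.7867 × 2.2027 = 0.1669.
T = exp(−0.1669) = 0.8463.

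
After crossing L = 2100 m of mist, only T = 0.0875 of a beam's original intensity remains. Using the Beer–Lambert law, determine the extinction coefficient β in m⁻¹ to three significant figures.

Beer–Lambert: T = exp(−βL) ⇒ β = −ln(T)/L = −ln(0.0875)/2100 = 2.4361/2100 = 0.00116 m⁻¹.

0.00116 m⁻¹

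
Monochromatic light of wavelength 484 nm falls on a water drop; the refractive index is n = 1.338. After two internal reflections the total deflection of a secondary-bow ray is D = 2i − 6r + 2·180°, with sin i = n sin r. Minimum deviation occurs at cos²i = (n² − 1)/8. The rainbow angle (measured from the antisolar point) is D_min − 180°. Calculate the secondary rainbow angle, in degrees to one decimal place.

52.2°

cos²i = (1.79024 − 1)/8 = 0.09878; i = arccos(0.31429) = 71.682°.
sin r = sin 71.682°/1.338 = 0.70951; r = 45.195°.
D_min = 2·71.682° − 6·45.195° + 360° = 232.193°.
Rainbow angle = D_min − 180° = 52.193°.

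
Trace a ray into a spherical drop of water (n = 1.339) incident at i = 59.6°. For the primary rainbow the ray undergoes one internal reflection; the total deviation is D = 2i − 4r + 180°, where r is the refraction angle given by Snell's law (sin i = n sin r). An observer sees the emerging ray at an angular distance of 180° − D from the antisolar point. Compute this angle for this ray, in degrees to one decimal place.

41.2°

sin r = sin 59.6° / 1.339 = 0.8625/1.339 = 0.6441; r = 40.10°.
D = 2·59.6° − 4·40.10° + 180° = 119.20° − 160.41° + 180° = 138.79°.
Angle from antisolar point = 180° − D = 41.21°.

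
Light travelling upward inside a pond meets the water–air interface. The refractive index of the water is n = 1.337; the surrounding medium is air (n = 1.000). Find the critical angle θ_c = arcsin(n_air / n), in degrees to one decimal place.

48.4°

sin θ_c = n_air / n = 1.000 / 1.337 = 0.7479.
θ_c = arcsin(0.7479) = 48.41°.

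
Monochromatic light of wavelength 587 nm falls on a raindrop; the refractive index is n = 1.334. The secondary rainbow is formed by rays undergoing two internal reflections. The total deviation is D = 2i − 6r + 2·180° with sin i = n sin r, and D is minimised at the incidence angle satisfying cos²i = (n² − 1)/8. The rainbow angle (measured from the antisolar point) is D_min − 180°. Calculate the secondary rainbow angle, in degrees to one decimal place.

cos²i = (1.77956 − 1)/8 = 0.09744; i = arccos(0.31216) = 71.810°.
sin r = sin 71.810°/1.334 = 0.71217; r = 45.411°.
D_min = 2·71.810° − 6·45.411° + 360° = 231.153°.
Rainbow angle = D_min − 180° = 51.153°.

51.2°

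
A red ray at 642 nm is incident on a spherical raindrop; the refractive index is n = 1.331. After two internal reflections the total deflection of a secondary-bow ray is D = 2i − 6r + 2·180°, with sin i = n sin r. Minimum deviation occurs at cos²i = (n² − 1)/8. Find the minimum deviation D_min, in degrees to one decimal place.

230.4°

cos²i = (1.77156 − 1)/8 = 0.09645; i = arccos(0.31056) = 71.907°.
sin r = sin 71.907°/1.331 = 0.71417; r = 45.575°.
D_min = 2·71.907° − 6·45.575° + 360° = 230.365°.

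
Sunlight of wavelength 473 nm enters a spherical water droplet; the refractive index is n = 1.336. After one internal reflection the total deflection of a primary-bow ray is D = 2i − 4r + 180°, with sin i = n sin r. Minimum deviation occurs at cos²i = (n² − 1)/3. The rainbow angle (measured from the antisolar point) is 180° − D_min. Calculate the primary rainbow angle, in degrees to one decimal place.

cos²i = (1.78490 − 1)/3 = 0.26163; i = arccos(0.51150) = 59.236°.
sin r = sin 59.236°/1.336 = 0.64318; r = 40.029°.
D_min = 2·59.236° − 4·40.029° + 180° = 138.356°.
Rainbow angle = 180° − D_min = 41.644°.

41.6°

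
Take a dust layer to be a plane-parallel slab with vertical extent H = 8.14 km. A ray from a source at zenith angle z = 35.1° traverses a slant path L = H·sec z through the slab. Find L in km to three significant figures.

sec z = 1/cos 35.1° = 1.2223.
L = 8.14 × 1.2223 = 9.949 km.

9.95 km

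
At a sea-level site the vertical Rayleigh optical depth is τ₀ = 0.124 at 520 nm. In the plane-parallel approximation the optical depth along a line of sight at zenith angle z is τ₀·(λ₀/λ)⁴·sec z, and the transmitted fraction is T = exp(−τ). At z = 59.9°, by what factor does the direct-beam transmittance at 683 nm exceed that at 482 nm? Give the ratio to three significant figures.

1.29

Airmass: sec 59.9° = 1.9940.
τ(683 nm) = 0.124 × (520/683)⁴ × 1.9940 = 0.124 × 0.3360 × 1.9940 = 0.0831.
τ(482 nm) = 0.124 × (520/482)⁴ × 1.9940 = 0.124 × 1.3546 × 1.9940 = 0.3349.
T(683)/T(482) = exp(τ_B − τ_A) = exp(0.2519) = 1.2864.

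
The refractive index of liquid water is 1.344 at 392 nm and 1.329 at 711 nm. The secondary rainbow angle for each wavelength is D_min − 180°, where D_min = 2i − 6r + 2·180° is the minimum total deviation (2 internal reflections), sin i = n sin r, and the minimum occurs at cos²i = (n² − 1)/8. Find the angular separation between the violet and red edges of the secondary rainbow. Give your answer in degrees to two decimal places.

3.90°

At 392 nm (n = 1.344): cos²i = 0.10079 → i = 71.490°, r = 44.874°, D_min = 233.733°, rainbow angle = 53.733°.
At 711 nm (n = 1.329): cos²i = 0.09578 → i = 71.972°, r = 45.685°, D_min = 229.837°, rainbow angle = 49.837°.
Angular width = |53.733° − 49.837°| = 3.896°.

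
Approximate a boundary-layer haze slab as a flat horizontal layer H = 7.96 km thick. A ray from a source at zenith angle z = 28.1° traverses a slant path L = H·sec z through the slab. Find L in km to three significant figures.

sec z = 1/cos 28.1° = 1.1336.
L = 7.96 × 1.1336 = 9.024 km.

9.02 km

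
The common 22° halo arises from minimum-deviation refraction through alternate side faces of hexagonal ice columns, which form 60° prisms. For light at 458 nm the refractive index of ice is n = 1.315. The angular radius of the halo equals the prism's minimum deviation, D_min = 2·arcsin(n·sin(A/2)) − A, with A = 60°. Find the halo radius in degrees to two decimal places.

n·sin(A/2) = 1.315 × sin 30° = 1.315 × 0.5000 = 0.6575.
D_min = 2·arcsin(0.6575) − 60° = 2 × 41.109° − 60° = 22.219°.

22.22°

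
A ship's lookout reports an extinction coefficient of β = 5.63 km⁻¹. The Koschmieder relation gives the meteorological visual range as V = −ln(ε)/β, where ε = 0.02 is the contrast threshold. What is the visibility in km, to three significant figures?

0.695 km

V = −ln(0.02) / 5.63 = 3.912 / 5.63 = 0.6949 km.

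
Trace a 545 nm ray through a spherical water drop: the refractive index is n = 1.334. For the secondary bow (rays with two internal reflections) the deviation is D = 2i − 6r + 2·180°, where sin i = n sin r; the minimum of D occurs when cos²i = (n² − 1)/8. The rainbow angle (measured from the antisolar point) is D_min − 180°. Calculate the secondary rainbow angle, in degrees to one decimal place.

cos²i = (1.77956 − 1)/8 = 0.09744; i = arccos(0.31216) = 71.810°.
sin r = sin 71.810°/1.334 = 0.71217; r = 45.411°.
D_min = 2·71.810° − 6·45.411° + 360° = 231.153°.
Rainbow angle = D_min − 180° = 51.153°.

51.2°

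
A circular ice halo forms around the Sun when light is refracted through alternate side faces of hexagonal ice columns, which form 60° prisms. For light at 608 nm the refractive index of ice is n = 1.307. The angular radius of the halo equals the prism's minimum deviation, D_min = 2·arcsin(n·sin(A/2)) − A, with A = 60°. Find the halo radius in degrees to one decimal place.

n·sin(A/2) = 1.307 × sin 30° = 1.307 × 0.5000 = 0.6535.
D_min = 2·arcsin(0.6535) − 60° = 2 × 40.806° − 60° = 21.612°.

21.6°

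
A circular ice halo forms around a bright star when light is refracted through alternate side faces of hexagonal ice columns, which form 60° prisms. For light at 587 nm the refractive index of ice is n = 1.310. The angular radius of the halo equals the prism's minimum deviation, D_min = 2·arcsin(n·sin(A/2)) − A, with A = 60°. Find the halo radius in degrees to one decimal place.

n·sin(A/2) = 1.310 × sin 30° = 1.310 × 0.5000 = 0.6550.
D_min = 2·arcsin(0.6550) − 60° = 2 × 40.920° − 60° = 21.839°.

21.8°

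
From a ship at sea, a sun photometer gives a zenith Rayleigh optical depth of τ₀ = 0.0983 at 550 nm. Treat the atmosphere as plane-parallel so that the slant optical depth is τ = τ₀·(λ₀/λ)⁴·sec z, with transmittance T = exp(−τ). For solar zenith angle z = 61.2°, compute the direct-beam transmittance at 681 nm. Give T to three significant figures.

sec 61.2° = 2.0757.
τ = 0.0983 × (550/681)⁴ × 2.0757 = 0.0983 × 0.4255 × 2.0757 = 0.0868.
T = exp(−0.0868) = 0.9168.

0.917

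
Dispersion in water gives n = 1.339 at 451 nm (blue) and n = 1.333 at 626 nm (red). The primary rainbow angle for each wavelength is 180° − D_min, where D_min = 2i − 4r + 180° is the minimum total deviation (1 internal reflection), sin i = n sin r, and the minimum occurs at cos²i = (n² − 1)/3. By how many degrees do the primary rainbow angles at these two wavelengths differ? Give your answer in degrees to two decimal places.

0.86°

At 451 nm (n = 1.339): cos²i = 0.26431 → i = 59.062°, r = 39.834°, D_min = 138.786°, rainbow angle = 41.214°.
At 626 nm (n = 1.333): cos²i = 0.25896 → i = 59.410°, r = 40.225°, D_min = 137.922°, rainbow angle = 42.078°.
Angular width = |41.214° − 42.078°| = 0.865°.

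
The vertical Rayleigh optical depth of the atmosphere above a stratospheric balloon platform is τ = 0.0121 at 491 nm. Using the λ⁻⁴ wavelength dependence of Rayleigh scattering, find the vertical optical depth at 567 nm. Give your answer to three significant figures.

0.00680

τ(567 nm) = τ(491 nm) × (491/567)⁴ = 0.0121 × (0.8660)⁴ = 0.0121 × 0.5623 = 0.0068.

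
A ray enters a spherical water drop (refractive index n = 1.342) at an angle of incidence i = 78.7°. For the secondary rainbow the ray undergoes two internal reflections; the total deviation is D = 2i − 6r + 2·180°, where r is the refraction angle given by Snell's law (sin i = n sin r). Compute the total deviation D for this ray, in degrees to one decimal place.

235.7°

sin r = sin 78.7° / 1.342 = 0.9806/1.342 = 0.7307; r = 46.95°.
D = 2·78.7° − 6·46.95° + 2·180° = 157.40° − 281.68° + 360° = 235.72°.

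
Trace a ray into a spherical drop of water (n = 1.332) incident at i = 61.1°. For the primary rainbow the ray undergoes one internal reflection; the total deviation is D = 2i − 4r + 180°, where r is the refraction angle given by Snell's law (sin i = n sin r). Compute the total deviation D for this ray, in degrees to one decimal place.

137.8°

sin r = sin 61.1° / 1.332 = 0.8755/1.332 = 0.6573; r = 41.09°.
D = 2·61.1° − 4·41.09° + 180° = 122.20° − 164.36° + 180° = 137.84°.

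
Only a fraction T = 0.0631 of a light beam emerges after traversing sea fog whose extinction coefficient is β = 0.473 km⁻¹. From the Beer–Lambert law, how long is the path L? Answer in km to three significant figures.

Beer–Lambert: T = exp(−βL) ⇒ L = −ln(T)/β = −ln(0.0631)/0.473 = 2.7630/0.473 = 5.842 km.

5.84 km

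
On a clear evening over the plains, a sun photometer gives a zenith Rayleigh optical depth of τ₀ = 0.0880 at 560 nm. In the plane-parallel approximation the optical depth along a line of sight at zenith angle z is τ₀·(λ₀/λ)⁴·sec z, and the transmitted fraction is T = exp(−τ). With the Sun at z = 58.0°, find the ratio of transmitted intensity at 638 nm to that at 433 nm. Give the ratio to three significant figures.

Airmass: sec 58.0° = 1.8871.
τ(638 nm) = 0.0880 × (560/638)⁴ × 1.8871 = 0.0880 × 0.5936 × 1.8871 = 0.0986.
τ(433 nm) = 0.0880 × (560/433)⁴ × 1.8871 = 0.0880 × 2.7977 × 1.8871 = 0.4646.
T(638)/T(433) = exp(τ_B − τ_A) = exp(0.3660) = 1.4420.

1.44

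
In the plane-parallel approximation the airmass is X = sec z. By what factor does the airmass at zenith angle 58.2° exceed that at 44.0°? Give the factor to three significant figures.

X(58.2°)/X(44.0°) = sec 58.2° / sec 44.0° = cos 44.0° / cos 58.2° = 0.7193/0.5270 = 1.3651.

1.37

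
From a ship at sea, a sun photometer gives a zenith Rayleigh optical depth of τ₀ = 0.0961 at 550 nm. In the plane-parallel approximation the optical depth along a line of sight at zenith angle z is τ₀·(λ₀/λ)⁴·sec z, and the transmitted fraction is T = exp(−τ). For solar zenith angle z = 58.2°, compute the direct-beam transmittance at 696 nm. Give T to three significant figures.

sec 58.2° = 1.8977.
τ = 0.0961 × (550/696)⁴ × 1.8977 = 0.0961 × 0.3900 × 1.8977 = 0.0711.
T = exp(−0.0711) = 0.9314.

0.931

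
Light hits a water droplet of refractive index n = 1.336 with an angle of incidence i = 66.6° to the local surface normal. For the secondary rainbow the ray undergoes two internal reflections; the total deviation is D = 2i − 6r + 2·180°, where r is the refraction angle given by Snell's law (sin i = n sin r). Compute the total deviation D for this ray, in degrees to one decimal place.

232.9°

sin r = sin 66.6° / 1.336 = 0.9178/1.336 = 0.6869; r = 43.39°.
D = 2·66.6° − 6·43.39° + 2·180° = 133.20° − 260.33° + 360° = 232.87°.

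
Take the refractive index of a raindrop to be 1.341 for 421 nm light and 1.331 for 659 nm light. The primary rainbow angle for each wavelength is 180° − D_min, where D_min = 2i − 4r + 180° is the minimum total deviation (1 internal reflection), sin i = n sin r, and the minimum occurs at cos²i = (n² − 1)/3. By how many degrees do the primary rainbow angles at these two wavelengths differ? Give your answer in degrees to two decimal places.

At 421 nm (n = 1.341): cos²i = 0.26609 → i = 58.946°, r = 39.705°, D_min = 139.071°, rainbow angle = 40.929°.
At 659 nm (n = 1.331): cos²i = 0.25719 → i = 59.527°, r = 40.356°, D_min = 137.630°, rainbow angle = 42.370°.
Angular width = |40.929° − 42.370°| = 1.441°.

1.44°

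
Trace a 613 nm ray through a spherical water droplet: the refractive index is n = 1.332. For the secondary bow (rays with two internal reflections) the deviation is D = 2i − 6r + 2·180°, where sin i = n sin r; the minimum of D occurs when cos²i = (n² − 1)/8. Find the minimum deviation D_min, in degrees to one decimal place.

230.6°

cos²i = (1.77422 − 1)/8 = 0.09678; i = arccos(0.31109) = 71.875°.
sin r = sin 71.875°/1.332 = 0.71350; r = 45.520°.
D_min = 2·71.875° − 6·45.520° + 360° = 230.628°.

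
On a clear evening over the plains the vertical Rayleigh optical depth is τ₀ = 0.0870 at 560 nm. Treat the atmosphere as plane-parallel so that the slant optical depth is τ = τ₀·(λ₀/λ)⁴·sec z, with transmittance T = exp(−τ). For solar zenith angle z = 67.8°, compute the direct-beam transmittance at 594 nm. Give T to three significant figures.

sec 67.8° = 2.6466.
τ = 0.0870 × (560/594)⁴ × 2.6466 = 0.0870 × 0.7900 × 2.6466 = 0.1819.
T = exp(−0.1819) = 0.8337.

0.834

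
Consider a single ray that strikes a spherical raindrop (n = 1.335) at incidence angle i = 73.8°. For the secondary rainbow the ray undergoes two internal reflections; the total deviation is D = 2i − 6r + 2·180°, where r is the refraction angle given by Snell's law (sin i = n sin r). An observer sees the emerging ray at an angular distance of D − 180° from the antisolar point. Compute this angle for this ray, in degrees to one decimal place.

sin r = sin 73.8° / 1.335 = 0.9603/1.335 = 0.7193; r = 46.00°.
D = 2·73.8° − 6·46.00° + 2·180° = 147.60° − 275.99° + 360° = 231.61°.
Angle from antisolar point = D − 180° = 51.61°.

51.6°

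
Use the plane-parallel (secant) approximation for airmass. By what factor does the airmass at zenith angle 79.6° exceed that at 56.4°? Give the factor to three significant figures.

3.07

X(79.6°)/X(56.4°) = sec 79.6° / sec 56.4° = cos 56.4° / cos 79.6° = 0.5534/0.1805 = 3.0656.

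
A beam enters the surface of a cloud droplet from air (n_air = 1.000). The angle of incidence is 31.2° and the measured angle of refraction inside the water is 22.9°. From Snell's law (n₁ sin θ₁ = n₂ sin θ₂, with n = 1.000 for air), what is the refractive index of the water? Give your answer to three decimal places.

n = sin θ_i / sin θ_r = sin 31.2° / sin 22.9° = 0.5180 / 0.3891 = 1.3313.

1.331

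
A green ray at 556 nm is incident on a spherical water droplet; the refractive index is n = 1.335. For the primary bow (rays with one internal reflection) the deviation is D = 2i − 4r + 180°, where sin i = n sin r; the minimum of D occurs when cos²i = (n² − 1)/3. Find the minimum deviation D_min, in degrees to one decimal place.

138.2°

cos²i = (1.78222 − 1)/3 = 0.26074; i = arccos(0.51063) = 59.294°.
sin r = sin 59.294°/1.335 = 0.64405; r = 40.094°.
D_min = 2·59.294° − 4·40.094° + 180° = 138.212°.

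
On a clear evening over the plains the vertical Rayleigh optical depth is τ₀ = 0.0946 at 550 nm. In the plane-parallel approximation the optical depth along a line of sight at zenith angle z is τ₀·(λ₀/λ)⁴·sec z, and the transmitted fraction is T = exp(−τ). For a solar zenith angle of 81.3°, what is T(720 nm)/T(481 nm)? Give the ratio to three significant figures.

Airmass: sec 81.3° = 6.6111.
τ(720 nm) = 0.0946 × (550/720)⁴ × 6.6111 = 0.0946 × 0.3405 × 6.6111 = 0.2130.
τ(481 nm) = 0.0946 × (550/481)⁴ × 6.6111 = 0.0946 × 1.7095 × 6.6111 = 1.0691.
T(720)/T(481) = exp(τ_B − τ_A) = exp(0.8562) = 2.3542.

2.35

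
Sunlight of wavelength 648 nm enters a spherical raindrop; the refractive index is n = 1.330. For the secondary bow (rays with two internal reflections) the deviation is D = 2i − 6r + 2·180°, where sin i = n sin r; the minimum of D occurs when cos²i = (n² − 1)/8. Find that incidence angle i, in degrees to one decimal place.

71.9°

cos²i = (1.330² − 1)/8 = (1.76890 − 1)/8 = 0.09611.
cos i = 0.31002, so i = 71.940°.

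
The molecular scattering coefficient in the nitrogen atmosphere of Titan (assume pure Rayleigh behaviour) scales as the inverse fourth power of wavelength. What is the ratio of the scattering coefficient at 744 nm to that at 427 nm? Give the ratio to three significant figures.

0.108

Rayleigh scattering ∝ λ⁻⁴, so the ratio of coefficients is the inverse fourth power of the wavelength ratio.
σ(744)/σ(427) = (427/744)⁴ = (0.5739)⁴ = 0.1085.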